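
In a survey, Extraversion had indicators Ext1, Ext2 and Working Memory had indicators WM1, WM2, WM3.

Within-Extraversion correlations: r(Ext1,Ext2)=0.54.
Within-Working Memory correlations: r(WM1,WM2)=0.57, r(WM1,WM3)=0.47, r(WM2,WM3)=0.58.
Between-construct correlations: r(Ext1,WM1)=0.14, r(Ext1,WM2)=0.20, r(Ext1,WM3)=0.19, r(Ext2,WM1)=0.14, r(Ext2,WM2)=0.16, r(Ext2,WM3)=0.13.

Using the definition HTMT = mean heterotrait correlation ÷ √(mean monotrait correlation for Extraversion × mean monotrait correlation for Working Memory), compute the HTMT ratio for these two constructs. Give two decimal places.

0.30

Mean heterotrait r = 0.96/6 = 0.1600.
Mean within-Ext = 0.54/1 = 0.5400; mean within-WM = 1.62/3 = 0.5400.
Geometric mean = √(0.5400 × 0.5400) = 0.5400.
HTMT = 0.1600 / 0.5400 = 0.30.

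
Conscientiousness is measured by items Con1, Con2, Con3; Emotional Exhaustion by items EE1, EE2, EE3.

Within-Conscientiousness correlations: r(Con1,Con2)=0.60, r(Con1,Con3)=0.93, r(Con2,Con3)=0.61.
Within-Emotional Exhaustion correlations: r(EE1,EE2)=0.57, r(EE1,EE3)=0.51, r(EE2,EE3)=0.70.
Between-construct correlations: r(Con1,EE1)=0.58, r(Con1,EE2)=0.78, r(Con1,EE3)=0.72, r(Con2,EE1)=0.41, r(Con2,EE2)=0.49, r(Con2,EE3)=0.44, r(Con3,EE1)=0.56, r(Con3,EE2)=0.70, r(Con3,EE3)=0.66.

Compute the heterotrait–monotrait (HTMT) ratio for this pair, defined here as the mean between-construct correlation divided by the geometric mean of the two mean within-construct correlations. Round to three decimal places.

0.912

Mean between = 5.34/9 = 0.5933.
Mean within-Con = 2.14/3 = 0.7133; mean within-EE = 1.78/3 = 0.5933.
Geometric mean = √(0.7133 × 0.5933) = 0.6505.
HTMT = 0.5933 / 0.6505 = 0.912.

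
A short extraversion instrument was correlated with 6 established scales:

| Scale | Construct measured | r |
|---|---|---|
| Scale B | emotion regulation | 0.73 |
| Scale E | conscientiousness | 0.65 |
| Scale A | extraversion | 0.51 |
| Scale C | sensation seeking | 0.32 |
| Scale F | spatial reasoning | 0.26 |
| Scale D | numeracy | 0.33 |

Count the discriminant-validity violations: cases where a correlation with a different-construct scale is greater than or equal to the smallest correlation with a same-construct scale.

Convergent (same construct = extraversion): Scale A.
Smallest convergent = 0.51. Discriminant values: 0.73, 0.65, 0.32, 0.26, 0.33; count ≥ 0.51 → 2.

2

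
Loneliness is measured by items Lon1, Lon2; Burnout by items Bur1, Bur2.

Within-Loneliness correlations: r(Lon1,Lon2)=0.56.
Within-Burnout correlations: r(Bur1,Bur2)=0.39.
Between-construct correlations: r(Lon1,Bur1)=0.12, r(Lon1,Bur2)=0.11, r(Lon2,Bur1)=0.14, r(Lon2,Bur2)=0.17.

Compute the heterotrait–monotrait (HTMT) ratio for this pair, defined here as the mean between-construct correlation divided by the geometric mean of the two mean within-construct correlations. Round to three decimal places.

0.289

Mean heterotrait r = 0.54/4 = 0.1350.
Mean within-Lon = 0.56/1 = 0.5600; mean within-Bur = 0.39/1 = 0.3900.
Geometric mean = √(0.5600 × 0.3900) = 0.4673.
HTMT = 0.1350 / 0.4673 = 0.289.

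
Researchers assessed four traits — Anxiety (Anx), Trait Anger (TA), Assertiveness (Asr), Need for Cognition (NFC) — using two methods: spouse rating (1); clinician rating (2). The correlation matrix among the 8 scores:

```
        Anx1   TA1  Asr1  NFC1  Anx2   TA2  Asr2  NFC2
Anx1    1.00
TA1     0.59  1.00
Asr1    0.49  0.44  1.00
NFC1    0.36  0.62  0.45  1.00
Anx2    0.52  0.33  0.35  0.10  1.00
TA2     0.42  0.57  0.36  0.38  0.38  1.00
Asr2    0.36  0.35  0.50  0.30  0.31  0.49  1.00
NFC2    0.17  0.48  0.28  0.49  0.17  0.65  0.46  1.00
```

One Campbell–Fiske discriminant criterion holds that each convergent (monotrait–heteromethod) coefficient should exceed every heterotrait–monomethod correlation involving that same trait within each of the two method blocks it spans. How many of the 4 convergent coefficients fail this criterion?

Checking each validity diagonal entry against its comparison values:
Anx (methods 1·2): 0.52 vs {0.59, 0.38, 0.49, 0.31, 0.36, 0.17} → fail.
TA (methods 1·2): 0.57 vs {0.59, 0.38, 0.44, 0.49, 0.62, 0.65} → fail.
Asr (methods 1·2): 0.50 vs {0.49, 0.31, 0.44, 0.49, 0.45, 0.46} → pass.
NFC (methods 1·2): 0.49 vs {0.36, 0.17, 0.62, 0.65, 0.45, 0.46} → fail.
3 of 4 fail.

3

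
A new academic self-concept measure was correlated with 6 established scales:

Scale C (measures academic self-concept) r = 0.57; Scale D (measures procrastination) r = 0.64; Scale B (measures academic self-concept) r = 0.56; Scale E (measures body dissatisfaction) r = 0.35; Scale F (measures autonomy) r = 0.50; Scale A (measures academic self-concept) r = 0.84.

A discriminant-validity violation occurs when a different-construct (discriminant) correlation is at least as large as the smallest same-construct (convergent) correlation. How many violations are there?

1

Convergent (same construct = academic self-concept): Scale C, Scale B, Scale A.
Smallest convergent = 0.56. Discriminant values: 0.64, 0.35, 0.50; count ≥ 0.56 → 1.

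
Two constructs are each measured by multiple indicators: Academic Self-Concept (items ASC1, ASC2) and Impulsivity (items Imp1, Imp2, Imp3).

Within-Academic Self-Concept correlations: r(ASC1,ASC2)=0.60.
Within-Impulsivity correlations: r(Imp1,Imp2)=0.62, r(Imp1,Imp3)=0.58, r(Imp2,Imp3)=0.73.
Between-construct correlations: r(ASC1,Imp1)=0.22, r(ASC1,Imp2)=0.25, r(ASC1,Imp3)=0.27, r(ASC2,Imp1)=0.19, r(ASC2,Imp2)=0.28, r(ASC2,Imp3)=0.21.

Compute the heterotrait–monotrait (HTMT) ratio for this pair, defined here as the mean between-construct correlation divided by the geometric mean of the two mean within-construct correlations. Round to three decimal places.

Mean between = 1.42/6 = 0.2367.
Mean within-ASC = 0.60/1 = 0.6000; mean within-Imp = 1.93/3 = 0.6433.
Geometric mean = √(0.6000 × 0.6433) = 0.6213.
HTMT = 0.2367 / 0.6213 = 0.381.

0.381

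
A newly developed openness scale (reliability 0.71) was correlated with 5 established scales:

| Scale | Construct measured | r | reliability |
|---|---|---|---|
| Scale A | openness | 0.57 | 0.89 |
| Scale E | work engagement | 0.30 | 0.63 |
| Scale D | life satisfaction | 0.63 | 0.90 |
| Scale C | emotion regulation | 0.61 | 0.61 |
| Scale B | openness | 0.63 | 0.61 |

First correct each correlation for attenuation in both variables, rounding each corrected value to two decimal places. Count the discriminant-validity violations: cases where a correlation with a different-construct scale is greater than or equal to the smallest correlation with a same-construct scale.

2

Disattenuated r (r / √(r_scale · r_new)):
  Scale A (conv): 0.57 / √(0.89·0.71) = 0.72
  Scale E (disc): 0.30 / √(0.63·0.71) = 0.45
  Scale D (disc): 0.63 / √(0.90·0.71) = 0.79
  Scale C (disc): 0.61 / √(0.61·0.71) = 0.93
  Scale B (conv): 0.63 / √(0.61·0.71) = 0.96
Smallest convergent = 0.72. Discriminant values: 0.45, 0.79, 0.93; count ≥ 0.72 → 2.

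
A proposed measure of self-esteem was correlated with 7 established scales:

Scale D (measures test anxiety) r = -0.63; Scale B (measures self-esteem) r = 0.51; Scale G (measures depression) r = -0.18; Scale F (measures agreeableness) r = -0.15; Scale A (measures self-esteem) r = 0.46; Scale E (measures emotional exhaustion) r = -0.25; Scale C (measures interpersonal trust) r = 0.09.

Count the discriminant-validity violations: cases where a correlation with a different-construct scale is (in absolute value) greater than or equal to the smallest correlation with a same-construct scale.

Convergent (same construct = self-esteem): Scale B, Scale A.
Smallest convergent = 0.46. Discriminant |r|: 0.63, 0.18, 0.15, 0.25, 0.09; count ≥ 0.46 → 1.

1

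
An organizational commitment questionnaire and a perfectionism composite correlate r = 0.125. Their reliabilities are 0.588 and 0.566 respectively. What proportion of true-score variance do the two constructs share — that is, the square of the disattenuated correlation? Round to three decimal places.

0.047

Disattenuated r = 0.125 / √(0.588 × 0.566) = 0.125 / 0.5769 = 0.2167.
Shared true-score variance = 0.2167² = 0.0470 ≈ 0.047.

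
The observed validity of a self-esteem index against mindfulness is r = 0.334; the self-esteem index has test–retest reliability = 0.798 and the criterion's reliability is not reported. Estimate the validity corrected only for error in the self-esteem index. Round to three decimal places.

Single correction: r_c = r_obs / √r_xx = 0.334 / √0.798 = 0.334 / 0.8933 ≈ 0.374.

0.374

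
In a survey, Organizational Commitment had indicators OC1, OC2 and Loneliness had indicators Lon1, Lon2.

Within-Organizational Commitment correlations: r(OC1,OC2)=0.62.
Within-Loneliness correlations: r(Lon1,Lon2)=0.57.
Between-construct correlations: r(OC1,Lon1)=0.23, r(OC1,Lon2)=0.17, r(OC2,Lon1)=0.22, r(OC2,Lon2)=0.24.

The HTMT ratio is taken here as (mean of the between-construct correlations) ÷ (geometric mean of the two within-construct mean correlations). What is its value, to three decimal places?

0.362

Between-construct mean = 0.86/4 = 0.2150.
Mean within-OC = 0.62/1 = 0.6200; mean within-Lon = 0.57/1 = 0.5700.
Geometric mean = √(0.6200 × 0.5700) = 0.5945.
HTMT = 0.2150 / 0.5945 = 0.362.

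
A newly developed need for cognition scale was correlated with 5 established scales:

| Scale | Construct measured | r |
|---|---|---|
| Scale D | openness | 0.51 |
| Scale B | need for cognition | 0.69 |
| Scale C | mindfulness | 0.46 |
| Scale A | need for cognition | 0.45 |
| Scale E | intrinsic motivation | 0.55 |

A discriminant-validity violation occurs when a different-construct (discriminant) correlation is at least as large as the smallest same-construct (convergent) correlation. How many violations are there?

Convergent (same construct = need for cognition): Scale B, Scale A.
Smallest convergent = 0.45. Discriminant values: 0.51, 0.46, 0.55; count ≥ 0.45 → 3.

3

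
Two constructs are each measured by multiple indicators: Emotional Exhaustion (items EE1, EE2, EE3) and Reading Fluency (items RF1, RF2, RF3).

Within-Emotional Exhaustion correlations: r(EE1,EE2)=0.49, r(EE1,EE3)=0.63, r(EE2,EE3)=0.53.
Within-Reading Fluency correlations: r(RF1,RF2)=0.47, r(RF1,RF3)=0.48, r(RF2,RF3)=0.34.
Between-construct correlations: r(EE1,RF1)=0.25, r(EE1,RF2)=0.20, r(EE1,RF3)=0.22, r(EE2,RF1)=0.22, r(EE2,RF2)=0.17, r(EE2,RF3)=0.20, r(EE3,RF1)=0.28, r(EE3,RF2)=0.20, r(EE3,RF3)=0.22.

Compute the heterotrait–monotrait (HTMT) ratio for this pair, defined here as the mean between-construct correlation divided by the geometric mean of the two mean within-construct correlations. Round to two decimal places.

0.45

Mean heterotrait r = 1.96/9 = 0.2178.
Mean within-EE = 1.65/3 = 0.5500; mean within-RF = 1.29/3 = 0.4300.
Geometric mean = √(0.5500 × 0.4300) = 0.4863.
HTMT = 0.2178 / 0.4863 = 0.45.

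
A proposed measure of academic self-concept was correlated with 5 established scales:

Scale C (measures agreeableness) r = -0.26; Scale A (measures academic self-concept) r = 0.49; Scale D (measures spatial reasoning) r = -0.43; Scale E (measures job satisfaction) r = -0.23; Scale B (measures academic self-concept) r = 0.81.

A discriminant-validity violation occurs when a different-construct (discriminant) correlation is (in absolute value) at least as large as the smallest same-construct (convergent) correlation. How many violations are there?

0

Convergent (same construct = academic self-concept): Scale A, Scale B.
Smallest convergent = 0.49. Discriminant |r|: 0.26, 0.43, 0.23; count ≥ 0.49 → 0.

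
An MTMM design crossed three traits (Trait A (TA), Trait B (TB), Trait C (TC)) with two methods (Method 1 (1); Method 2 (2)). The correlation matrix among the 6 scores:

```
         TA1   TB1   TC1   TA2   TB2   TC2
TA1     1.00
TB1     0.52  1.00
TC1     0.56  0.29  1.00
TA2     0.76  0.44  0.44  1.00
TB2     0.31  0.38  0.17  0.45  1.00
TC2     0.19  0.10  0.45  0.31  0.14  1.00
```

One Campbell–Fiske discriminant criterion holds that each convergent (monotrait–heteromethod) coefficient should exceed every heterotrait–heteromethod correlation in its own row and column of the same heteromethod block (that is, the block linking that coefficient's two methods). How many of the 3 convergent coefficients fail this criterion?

Convergent coefficients and their comparison sets:
TA (methods 1·2): 0.76 vs {0.31, 0.44, 0.19, 0.44} → pass.
TB (methods 1·2): 0.38 vs {0.44, 0.31, 0.10, 0.17} → fail.
TC (methods 1·2): 0.45 vs {0.44, 0.19, 0.17, 0.10} → pass.
1 of 3 fail.

1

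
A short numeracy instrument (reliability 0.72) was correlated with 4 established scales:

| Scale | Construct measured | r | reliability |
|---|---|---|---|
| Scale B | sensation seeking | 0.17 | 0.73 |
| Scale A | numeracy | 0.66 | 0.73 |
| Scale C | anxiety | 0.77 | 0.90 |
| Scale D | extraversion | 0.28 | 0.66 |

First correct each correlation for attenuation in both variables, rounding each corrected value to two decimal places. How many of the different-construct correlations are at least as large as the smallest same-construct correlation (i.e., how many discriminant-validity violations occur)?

1

Disattenuated r (r / √(r_scale · r_new)):
  Scale B (disc): 0.17 / √(0.73·0.72) = 0.23
  Scale A (conv): 0.66 / √(0.73·0.72) = 0.91
  Scale C (disc): 0.77 / √(0.90·0.72) = 0.96
  Scale D (disc): 0.28 / √(0.66·0.72) = 0.41
Smallest convergent = 0.91. Discriminant values: 0.23, 0.96, 0.41; count ≥ 0.91 → 1.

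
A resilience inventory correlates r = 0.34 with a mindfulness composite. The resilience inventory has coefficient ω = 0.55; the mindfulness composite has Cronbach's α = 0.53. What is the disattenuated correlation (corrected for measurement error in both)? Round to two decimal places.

0.63

r_true = r_obs / √(r_xx · r_yy) = 0.34 / √(0.55 × 0.53) = 0.34 / √0.2915 = 0.34 / 0.5399 ≈ 0.63.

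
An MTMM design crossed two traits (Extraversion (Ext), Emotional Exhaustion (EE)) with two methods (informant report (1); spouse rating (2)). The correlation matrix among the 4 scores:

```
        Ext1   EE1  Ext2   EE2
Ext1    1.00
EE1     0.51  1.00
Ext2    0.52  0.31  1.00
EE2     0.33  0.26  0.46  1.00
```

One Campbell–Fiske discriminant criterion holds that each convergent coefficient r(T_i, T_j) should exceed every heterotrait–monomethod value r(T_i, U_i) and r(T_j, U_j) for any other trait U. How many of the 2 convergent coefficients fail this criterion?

1

Each convergent coefficient versus the relevant comparison correlations:
Ext (methods 1·2): 0.52 vs {0.51, 0.46} → pass.
EE (methods 1·2): 0.26 vs {0.51, 0.46} → fail.
1 of 2 fail.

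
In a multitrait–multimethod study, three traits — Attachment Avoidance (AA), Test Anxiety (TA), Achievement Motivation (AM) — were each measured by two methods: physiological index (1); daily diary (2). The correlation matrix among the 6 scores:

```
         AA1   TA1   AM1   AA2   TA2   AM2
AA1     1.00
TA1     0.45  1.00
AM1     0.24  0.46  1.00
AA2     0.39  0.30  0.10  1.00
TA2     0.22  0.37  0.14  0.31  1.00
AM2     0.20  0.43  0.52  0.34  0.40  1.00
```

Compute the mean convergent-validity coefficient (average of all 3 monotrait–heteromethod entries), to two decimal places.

Convergent values: 0.39, 0.37, 0.52; mean = 1.28/3 = 0.43.

0.43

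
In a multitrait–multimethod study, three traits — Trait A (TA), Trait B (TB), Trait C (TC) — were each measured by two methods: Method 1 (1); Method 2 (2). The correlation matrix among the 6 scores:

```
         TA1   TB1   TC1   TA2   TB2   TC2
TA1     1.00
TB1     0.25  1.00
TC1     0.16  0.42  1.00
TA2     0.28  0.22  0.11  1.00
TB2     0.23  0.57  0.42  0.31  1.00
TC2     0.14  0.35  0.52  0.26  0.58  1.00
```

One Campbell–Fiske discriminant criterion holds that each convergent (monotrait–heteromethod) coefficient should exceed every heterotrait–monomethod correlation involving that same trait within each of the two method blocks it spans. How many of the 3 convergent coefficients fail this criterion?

Convergent coefficients and their comparison sets:
TA (methods 1·2): 0.28 vs {0.25, 0.31, 0.16, 0.26} → fail.
TB (methods 1·2): 0.57 vs {0.25, 0.31, 0.42, 0.58} → fail.
TC (methods 1·2): 0.52 vs {0.16, 0.26, 0.42, 0.58} → fail.
3 of 3 fail.

3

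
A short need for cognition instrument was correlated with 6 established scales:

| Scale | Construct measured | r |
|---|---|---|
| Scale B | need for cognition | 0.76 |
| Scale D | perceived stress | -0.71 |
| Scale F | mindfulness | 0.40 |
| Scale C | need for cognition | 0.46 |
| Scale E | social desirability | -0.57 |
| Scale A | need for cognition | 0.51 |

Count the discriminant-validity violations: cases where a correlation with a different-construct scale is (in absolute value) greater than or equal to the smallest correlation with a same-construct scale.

2

Convergent (same construct = need for cognition): Scale B, Scale C, Scale A.
Smallest convergent = 0.46. Discriminant |r|: 0.71, 0.40, 0.57; count ≥ 0.46 → 2.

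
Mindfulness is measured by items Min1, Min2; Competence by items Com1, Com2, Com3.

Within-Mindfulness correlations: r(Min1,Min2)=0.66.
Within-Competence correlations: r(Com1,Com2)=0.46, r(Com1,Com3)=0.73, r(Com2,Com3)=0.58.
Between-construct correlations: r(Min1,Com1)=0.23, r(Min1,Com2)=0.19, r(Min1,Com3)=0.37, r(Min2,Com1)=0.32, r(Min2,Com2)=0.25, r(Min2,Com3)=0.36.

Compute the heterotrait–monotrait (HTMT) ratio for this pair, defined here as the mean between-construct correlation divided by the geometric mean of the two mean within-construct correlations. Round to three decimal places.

Mean between = 1.72/6 = 0.2867.
Mean within-Min = 0.66/1 = 0.6600; mean within-Com = 1.77/3 = 0.5900.
Geometric mean = √(0.6600 × 0.5900) = 0.6240.
HTMT = 0.2867 / 0.6240 = 0.459.

0.459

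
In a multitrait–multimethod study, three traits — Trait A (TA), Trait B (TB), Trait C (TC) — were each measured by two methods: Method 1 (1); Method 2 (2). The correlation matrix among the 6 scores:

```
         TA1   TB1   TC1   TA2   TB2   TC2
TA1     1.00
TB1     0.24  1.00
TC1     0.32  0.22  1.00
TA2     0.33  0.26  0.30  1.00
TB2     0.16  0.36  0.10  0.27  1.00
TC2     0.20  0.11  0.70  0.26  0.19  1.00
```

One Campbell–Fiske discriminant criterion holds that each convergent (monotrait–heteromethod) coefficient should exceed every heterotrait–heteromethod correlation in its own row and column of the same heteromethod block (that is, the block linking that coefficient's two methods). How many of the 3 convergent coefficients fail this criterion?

0

Convergent coefficients and their comparison sets:
TA (methods 1·2): 0.33 vs {0.16, 0.26, 0.20, 0.30} → pass.
TB (methods 1·2): 0.36 vs {0.26, 0.16, 0.11, 0.10} → pass.
TC (methods 1·2): 0.70 vs {0.30, 0.20, 0.10, 0.11} → pass.
0 of 3 fail.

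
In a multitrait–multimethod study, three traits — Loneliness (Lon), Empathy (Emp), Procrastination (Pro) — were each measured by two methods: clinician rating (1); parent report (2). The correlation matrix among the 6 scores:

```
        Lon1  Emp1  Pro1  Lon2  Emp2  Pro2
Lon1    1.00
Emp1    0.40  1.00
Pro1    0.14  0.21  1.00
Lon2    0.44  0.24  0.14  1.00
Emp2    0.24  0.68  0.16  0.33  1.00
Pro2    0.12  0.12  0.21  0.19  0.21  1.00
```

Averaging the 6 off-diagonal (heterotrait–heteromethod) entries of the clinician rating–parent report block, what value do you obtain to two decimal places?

HTHM values (method 1 × method 2): 0.24, 0.12, 0.24, 0.12, 0.14, 0.16; mean = 1.02/6 = 0.17.

0.17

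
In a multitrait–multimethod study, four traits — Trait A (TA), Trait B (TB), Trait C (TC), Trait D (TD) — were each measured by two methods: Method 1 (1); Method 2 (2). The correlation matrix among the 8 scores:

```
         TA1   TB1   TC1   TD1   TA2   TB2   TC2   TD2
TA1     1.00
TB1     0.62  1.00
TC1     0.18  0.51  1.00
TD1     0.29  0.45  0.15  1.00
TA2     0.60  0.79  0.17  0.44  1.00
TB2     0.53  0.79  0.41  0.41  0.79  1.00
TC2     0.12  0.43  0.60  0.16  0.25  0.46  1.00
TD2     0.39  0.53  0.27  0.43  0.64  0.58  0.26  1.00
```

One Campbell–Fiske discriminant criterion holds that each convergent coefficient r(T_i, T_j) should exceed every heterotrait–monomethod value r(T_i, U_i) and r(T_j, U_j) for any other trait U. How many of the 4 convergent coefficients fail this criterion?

3

Convergent coefficients and their comparison sets:
TA (methods 1·2): 0.60 vs {0.62, 0.79, 0.18, 0.25, 0.29, 0.64} → fail.
TB (methods 1·2): 0.79 vs {0.62, 0.79, 0.51, 0.46, 0.45, 0.58} → fail.
TC (methods 1·2): 0.60 vs {0.18, 0.25, 0.51, 0.46, 0.15, 0.26} → pass.
TD (methods 1·2): 0.43 vs {0.29, 0.64, 0.45, 0.58, 0.15, 0.26} → fail.
3 of 4 fail.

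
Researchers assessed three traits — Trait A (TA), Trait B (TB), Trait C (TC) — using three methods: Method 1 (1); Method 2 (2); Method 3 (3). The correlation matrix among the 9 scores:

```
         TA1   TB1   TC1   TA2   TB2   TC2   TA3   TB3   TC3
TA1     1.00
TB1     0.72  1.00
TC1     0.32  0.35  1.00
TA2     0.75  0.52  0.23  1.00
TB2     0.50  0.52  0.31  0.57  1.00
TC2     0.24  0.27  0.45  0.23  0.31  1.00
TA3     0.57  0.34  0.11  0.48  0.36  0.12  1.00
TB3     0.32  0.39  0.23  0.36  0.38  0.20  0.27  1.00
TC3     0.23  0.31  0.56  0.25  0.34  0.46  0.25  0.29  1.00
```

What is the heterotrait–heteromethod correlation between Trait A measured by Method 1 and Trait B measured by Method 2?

Different traits and methods: r(TA1, TB2) = 0.50.

0.50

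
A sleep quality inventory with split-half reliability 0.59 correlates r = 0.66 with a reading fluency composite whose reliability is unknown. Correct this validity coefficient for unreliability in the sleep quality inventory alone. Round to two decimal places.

Single correction: r_c = r_obs / √r_xx = 0.66 / √0.59 = 0.66 / 0.7681 ≈ 0.86.

0.86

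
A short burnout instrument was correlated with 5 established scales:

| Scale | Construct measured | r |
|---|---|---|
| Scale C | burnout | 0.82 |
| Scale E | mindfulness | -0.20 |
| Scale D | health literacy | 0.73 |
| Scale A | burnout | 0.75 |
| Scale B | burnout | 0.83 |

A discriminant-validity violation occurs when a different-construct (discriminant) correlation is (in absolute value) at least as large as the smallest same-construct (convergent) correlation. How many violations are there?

0

Convergent (same construct = burnout): Scale C, Scale A, Scale B.
Smallest convergent = 0.75. Discriminant |r|: 0.20, 0.73; count ≥ 0.75 → 0.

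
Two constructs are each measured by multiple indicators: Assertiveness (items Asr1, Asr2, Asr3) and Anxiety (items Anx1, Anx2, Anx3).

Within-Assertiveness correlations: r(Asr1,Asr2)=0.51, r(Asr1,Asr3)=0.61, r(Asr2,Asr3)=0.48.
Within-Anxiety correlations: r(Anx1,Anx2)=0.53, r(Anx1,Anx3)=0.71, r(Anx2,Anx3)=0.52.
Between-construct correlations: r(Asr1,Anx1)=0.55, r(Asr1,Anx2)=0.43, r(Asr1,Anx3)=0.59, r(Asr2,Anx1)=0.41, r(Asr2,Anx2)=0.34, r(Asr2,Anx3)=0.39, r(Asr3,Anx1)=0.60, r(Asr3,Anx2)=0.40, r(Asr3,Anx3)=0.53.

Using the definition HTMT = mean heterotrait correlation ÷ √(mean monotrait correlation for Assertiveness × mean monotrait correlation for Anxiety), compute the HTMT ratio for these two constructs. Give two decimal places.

Mean between = 4.24/9 = 0.4711.
Mean within-Asr = 1.60/3 = 0.5333; mean within-Anx = 1.76/3 = 0.5867.
Geometric mean = √(0.5333 × 0.5867) = 0.5594.
HTMT = 0.4711 / 0.5594 = 0.84.

0.84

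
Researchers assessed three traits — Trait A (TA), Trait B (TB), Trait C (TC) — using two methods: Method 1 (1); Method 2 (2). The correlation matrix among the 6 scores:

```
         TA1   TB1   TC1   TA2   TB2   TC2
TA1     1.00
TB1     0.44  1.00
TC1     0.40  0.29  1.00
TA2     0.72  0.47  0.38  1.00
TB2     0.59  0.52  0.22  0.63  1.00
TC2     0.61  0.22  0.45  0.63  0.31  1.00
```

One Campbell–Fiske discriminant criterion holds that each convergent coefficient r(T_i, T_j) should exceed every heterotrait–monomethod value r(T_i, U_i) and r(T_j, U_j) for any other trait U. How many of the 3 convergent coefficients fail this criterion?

Convergent coefficients and their comparison sets:
TA (methods 1·2): 0.72 vs {0.44, 0.63, 0.40, 0.63} → pass.
TB (methods 1·2): 0.52 vs {0.44, 0.63, 0.29, 0.31} → fail.
TC (methods 1·2): 0.45 vs {0.40, 0.63, 0.29, 0.31} → fail.
2 of 3 fail.

2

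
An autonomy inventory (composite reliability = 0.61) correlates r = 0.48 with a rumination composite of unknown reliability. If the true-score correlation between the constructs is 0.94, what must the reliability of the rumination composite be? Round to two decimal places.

0.43

r_true = r_obs / √(r_xx · r_yy) ⇒ 0.94 = 0.48 / √(0.61 · r_yy).
√(0.61 · r_yy) = 0.48 / 0.94 = 0.5106; 0.61 · r_yy = 0.2607; r_yy = 0.2607 / 0.61 ≈ 0.43.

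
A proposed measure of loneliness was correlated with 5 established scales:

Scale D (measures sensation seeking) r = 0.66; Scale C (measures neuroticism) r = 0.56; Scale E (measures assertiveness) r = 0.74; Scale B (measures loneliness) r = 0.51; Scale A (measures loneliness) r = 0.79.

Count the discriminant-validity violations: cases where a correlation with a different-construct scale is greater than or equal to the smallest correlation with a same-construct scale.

Convergent (same construct = loneliness): Scale B, Scale A.
Smallest convergent = 0.51. Discriminant values: 0.66, 0.56, 0.74; count ≥ 0.51 → 3.

3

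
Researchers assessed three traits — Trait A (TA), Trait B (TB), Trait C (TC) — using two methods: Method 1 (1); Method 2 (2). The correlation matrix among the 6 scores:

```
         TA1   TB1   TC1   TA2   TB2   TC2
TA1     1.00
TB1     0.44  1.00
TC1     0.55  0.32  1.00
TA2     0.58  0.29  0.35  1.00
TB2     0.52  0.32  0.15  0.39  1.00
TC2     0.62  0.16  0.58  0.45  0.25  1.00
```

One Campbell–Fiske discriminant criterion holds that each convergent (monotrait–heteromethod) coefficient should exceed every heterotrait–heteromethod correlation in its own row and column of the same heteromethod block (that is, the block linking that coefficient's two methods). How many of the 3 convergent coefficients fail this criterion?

3

Convergent coefficients and their comparison sets:
TA (methods 1·2): 0.58 vs {0.52, 0.29, 0.62, 0.35} → fail.
TB (methods 1·2): 0.32 vs {0.29, 0.52, 0.16, 0.15} → fail.
TC (methods 1·2): 0.58 vs {0.35, 0.62, 0.15, 0.16} → fail.
3 of 3 fail.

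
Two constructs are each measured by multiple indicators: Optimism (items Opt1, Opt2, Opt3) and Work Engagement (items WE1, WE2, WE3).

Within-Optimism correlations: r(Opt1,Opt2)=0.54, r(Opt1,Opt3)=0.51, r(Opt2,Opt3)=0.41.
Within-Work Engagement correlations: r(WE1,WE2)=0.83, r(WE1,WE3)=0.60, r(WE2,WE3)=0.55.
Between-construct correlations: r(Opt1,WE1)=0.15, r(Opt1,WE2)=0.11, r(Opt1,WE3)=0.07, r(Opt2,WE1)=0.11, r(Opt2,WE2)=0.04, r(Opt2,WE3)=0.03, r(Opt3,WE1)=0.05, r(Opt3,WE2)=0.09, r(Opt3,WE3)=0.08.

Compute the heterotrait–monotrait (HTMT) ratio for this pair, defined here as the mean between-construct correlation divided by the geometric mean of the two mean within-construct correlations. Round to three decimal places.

0.143

Mean between = 0.73/9 = 0.0811.
Mean within-Opt = 1.46/3 = 0.4867; mean within-WE = 1.98/3 = 0.6600.
Geometric mean = √(0.4867 × 0.6600) = 0.5668.
HTMT = 0.0811 / 0.5668 = 0.143.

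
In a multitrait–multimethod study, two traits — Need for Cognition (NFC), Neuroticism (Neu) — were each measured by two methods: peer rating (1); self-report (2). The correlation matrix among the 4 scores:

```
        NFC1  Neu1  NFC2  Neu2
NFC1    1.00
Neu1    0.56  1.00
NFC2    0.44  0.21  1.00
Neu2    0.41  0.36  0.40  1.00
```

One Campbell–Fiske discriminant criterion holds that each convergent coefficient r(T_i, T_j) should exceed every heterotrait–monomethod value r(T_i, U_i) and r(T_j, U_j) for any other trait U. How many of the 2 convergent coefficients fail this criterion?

Checking each validity diagonal entry against its comparison values:
NFC (methods 1·2): 0.44 vs {0.56, 0.40} → fail.
Neu (methods 1·2): 0.36 vs {0.56, 0.40} → fail.
2 of 2 fail.

2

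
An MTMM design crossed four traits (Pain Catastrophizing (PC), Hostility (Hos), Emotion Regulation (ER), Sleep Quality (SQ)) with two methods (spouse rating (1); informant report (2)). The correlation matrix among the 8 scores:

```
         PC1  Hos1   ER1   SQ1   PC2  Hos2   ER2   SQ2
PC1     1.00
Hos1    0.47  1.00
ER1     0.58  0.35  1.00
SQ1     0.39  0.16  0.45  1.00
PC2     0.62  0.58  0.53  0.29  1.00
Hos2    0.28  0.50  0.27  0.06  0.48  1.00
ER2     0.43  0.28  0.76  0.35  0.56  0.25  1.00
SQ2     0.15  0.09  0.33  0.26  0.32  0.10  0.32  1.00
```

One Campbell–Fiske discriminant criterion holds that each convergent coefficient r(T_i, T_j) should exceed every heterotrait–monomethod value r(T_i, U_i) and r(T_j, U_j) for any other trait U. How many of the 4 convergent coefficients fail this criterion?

1

Checking each validity diagonal entry against its comparison values:
PC (methods 1·2): 0.62 vs {0.47, 0.48, 0.58, 0.56, 0.39, 0.32} → pass.
Hos (methods 1·2): 0.50 vs {0.47, 0.48, 0.35, 0.25, 0.16, 0.10} → pass.
ER (methods 1·2): 0.76 vs {0.58, 0.56, 0.35, 0.25, 0.45, 0.32} → pass.
SQ (methods 1·2): 0.26 vs {0.39, 0.32, 0.16, 0.10, 0.45, 0.32} → fail.
1 of 4 fail.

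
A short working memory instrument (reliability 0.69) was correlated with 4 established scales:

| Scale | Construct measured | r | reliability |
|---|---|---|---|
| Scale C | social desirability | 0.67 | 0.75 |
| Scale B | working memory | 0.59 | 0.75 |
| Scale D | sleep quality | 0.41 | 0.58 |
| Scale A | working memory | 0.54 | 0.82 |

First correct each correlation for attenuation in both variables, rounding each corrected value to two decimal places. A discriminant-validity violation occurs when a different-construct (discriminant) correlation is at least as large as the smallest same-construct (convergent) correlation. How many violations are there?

Disattenuated r (r / √(r_scale · r_new)):
  Scale C (disc): 0.67 / √(0.75·0.69) = 0.93
  Scale B (conv): 0.59 / √(0.75·0.69) = 0.82
  Scale D (disc): 0.41 / √(0.58·0.69) = 0.65
  Scale A (conv): 0.54 / √(0.82·0.69) = 0.72
Smallest convergent = 0.72. Discriminant values: 0.93, 0.65; count ≥ 0.72 → 1.

1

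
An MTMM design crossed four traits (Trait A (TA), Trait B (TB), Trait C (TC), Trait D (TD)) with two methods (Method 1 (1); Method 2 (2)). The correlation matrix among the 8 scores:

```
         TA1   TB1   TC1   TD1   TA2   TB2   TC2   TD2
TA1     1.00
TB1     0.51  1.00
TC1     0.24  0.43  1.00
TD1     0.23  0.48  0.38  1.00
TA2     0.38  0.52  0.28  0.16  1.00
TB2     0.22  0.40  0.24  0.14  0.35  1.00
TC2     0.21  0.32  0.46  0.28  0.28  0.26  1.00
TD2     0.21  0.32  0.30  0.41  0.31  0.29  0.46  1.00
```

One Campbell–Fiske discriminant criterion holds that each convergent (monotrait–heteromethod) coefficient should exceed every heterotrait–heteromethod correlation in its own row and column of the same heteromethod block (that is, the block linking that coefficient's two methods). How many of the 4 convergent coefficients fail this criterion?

2

Checking each validity diagonal entry against its comparison values:
TA (methods 1·2): 0.38 vs {0.22, 0.52, 0.21, 0.28, 0.21, 0.16} → fail.
TB (methods 1·2): 0.40 vs {0.52, 0.22, 0.32, 0.24, 0.32, 0.14} → fail.
TC (methods 1·2): 0.46 vs {0.28, 0.21, 0.24, 0.32, 0.30, 0.28} → pass.
TD (methods 1·2): 0.41 vs {0.16, 0.21, 0.14, 0.32, 0.28, 0.30} → pass.
2 of 4 fail.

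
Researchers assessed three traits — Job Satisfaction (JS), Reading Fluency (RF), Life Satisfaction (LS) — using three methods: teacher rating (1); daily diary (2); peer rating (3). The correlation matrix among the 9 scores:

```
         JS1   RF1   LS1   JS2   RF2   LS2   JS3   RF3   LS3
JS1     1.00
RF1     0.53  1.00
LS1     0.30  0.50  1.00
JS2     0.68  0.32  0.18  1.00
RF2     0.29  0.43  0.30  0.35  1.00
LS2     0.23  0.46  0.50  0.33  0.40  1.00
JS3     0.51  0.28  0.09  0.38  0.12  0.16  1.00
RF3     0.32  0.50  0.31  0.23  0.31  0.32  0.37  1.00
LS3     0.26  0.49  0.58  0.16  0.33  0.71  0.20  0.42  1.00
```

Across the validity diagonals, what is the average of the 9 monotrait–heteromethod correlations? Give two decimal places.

Convergent values: 0.68, 0.51, 0.38, 0.43, 0.50, 0.31, 0.50, 0.58, 0.71; mean = 4.60/9 = 0.51.

0.51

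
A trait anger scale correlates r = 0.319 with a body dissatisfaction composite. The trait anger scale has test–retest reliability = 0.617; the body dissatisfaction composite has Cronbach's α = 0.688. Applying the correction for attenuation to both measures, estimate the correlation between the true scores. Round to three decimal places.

0.490

r_true = r_obs / √(r_xx · r_yy) = 0.319 / √(0.617 × 0.688) = 0.319 / √0.424496 = 0.319 / 0.6515 ≈ 0.490.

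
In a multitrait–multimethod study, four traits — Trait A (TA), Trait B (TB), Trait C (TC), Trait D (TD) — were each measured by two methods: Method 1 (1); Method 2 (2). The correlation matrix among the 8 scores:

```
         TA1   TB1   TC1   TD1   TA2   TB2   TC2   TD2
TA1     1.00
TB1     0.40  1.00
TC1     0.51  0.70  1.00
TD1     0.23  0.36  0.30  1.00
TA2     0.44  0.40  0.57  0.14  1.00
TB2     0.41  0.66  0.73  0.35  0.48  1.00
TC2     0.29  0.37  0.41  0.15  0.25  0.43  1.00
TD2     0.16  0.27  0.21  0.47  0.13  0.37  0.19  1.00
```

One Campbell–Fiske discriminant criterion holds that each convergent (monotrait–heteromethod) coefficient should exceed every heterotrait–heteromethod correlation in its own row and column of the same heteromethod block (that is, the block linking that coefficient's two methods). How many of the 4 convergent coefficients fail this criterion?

Each convergent coefficient versus the relevant comparison correlations:
TA (methods 1·2): 0.44 vs {0.41, 0.40, 0.29, 0.57, 0.16, 0.14} → fail.
TB (methods 1·2): 0.66 vs {0.40, 0.41, 0.37, 0.73, 0.27, 0.35} → fail.
TC (methods 1·2): 0.41 vs {0.57, 0.29, 0.73, 0.37, 0.21, 0.15} → fail.
TD (methods 1·2): 0.47 vs {0.14, 0.16, 0.35, 0.27, 0.15, 0.21} → pass.
3 of 4 fail.

3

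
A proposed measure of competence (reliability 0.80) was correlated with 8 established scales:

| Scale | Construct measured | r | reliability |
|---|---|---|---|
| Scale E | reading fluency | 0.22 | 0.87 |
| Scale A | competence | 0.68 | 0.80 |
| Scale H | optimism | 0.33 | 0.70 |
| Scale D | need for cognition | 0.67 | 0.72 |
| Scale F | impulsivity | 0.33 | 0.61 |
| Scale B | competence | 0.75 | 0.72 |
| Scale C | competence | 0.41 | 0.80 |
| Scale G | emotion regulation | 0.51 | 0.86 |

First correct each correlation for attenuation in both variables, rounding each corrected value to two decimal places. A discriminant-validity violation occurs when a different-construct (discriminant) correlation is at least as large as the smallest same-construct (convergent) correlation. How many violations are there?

Disattenuated r (r / √(r_scale · r_new)):
  Scale E (disc): 0.22 / √(0.87·0.80) = 0.26
  Scale A (conv): 0.68 / √(0.80·0.80) = 0.85
  Scale H (disc): 0.33 / √(0.70·0.80) = 0.44
  Scale D (disc): 0.67 / √(0.72·0.80) = 0.88
  Scale F (disc): 0.33 / √(0.61·0.80) = 0.47
  Scale B (conv): 0.75 / √(0.72·0.80) = 0.99
  Scale C (conv): 0.41 / √(0.80·0.80) = 0.51
  Scale G (disc): 0.51 / √(0.86·0.80) = 0.61
Smallest convergent = 0.51. Discriminant values: 0.26, 0.44, 0.88, 0.47, 0.61; count ≥ 0.51 → 2.

2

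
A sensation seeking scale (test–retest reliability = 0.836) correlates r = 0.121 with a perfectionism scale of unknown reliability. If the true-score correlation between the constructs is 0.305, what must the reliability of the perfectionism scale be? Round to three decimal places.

0.188

r_true = r_obs / √(r_xx · r_yy) ⇒ 0.305 = 0.121 / √(0.836 · r_yy).
√(0.836 · r_yy) = 0.121 / 0.305 = 0.3967; 0.836 · r_yy = 0.1574; r_yy = 0.1574 / 0.836 ≈ 0.188.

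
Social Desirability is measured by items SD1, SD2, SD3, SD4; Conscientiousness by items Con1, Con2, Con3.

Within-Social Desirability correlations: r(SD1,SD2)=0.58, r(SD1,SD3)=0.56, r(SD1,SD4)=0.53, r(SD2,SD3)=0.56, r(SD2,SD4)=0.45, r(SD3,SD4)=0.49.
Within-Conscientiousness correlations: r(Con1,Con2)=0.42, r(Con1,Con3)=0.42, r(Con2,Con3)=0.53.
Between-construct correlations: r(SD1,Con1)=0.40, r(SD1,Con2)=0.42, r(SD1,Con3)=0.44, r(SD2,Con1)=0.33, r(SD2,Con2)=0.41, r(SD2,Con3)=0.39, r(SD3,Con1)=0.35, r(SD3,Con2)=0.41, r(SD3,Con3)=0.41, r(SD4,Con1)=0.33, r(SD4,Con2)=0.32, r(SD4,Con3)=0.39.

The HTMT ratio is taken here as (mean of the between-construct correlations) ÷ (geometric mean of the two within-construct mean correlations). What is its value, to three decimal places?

Mean heterotrait r = 4.60/12 = 0.3833.
Mean within-SD = 3.17/6 = 0.5283; mean within-Con = 1.37/3 = 0.4567.
Geometric mean = √(0.5283 × 0.4567) = 0.4912.
HTMT = 0.3833 / 0.4912 = 0.780.

0.780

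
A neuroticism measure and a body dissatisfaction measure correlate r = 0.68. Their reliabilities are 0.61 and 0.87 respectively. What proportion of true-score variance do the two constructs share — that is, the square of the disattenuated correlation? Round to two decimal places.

0.87

Disattenuated r = 0.68 / √(0.61 × 0.87) = 0.68 / 0.7285 = 0.9334.
Shared true-score variance = 0.9334² = 0.8712 ≈ 0.87.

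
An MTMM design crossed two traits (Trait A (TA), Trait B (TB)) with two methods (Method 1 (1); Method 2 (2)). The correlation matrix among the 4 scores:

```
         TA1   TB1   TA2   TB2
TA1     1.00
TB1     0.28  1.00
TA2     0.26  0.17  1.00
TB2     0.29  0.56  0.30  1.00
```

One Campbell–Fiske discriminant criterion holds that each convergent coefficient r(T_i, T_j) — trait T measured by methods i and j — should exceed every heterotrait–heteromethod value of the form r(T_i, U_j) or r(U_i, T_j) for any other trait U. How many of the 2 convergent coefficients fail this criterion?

1

Convergent coefficients and their comparison sets:
TA (methods 1·2): 0.26 vs {0.29, 0.17} → fail.
TB (methods 1·2): 0.56 vs {0.17, 0.29} → pass.
1 of 2 fail.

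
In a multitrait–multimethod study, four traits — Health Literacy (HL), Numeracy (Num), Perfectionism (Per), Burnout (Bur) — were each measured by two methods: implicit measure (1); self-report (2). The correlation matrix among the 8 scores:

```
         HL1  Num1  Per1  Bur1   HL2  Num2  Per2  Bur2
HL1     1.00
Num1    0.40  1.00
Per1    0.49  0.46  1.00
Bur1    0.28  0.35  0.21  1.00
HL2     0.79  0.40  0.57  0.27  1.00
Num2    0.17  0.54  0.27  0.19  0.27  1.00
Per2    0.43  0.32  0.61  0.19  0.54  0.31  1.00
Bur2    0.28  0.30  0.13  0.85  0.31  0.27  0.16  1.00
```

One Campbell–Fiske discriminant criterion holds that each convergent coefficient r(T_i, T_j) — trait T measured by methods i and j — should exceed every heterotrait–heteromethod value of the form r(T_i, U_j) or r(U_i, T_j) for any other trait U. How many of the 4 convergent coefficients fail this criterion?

0

Checking each validity diagonal entry against its comparison values:
HL (methods 1·2): 0.79 vs {0.17, 0.40, 0.43, 0.57, 0.28, 0.27} → pass.
Num (methods 1·2): 0.54 vs {0.40, 0.17, 0.32, 0.27, 0.30, 0.19} → pass.
Per (methods 1·2): 0.61 vs {0.57, 0.43, 0.27, 0.32, 0.13, 0.19} → pass.
Bur (methods 1·2): 0.85 vs {0.27, 0.28, 0.19, 0.30, 0.19, 0.13} → pass.
0 of 4 fail.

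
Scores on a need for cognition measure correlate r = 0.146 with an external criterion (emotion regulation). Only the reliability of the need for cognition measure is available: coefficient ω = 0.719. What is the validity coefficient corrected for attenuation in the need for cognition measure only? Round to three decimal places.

0.172

Single correction: r_c = r_obs / √r_xx = 0.146 / √0.719 = 0.146 / 0.8479 ≈ 0.172.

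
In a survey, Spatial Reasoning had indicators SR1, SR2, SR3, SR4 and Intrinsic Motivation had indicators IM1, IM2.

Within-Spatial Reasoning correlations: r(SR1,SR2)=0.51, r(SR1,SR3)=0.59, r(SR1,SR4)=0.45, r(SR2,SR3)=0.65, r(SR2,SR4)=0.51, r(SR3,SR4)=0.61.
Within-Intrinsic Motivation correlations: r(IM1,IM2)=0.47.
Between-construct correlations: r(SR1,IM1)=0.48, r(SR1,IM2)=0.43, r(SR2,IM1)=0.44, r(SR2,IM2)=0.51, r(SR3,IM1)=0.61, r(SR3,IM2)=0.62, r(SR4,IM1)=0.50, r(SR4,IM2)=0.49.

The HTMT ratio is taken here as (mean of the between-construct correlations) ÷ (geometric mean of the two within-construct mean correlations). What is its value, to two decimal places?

Mean between = 4.08/8 = 0.5100.
Mean within-SR = 3.32/6 = 0.5533; mean within-IM = 0.47/1 = 0.4700.
Geometric mean = √(0.5533 × 0.4700) = 0.5100.
HTMT = 0.5100 / 0.5100 = 1.00.

1.00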